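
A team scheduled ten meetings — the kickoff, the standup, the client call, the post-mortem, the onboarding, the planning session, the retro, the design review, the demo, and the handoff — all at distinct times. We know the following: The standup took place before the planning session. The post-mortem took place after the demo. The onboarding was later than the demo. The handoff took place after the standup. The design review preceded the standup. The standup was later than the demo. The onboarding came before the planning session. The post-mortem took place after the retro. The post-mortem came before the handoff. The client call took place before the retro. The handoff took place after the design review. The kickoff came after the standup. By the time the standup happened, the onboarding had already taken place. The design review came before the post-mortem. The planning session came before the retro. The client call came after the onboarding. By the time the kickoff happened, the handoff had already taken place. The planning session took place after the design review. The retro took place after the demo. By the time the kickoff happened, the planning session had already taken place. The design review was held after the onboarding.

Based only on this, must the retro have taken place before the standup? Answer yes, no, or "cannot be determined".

no

Tracing the constraints gives the standup → the planning session → the retro, so the standup must come before the retro.
That means the retro cannot be before the standup.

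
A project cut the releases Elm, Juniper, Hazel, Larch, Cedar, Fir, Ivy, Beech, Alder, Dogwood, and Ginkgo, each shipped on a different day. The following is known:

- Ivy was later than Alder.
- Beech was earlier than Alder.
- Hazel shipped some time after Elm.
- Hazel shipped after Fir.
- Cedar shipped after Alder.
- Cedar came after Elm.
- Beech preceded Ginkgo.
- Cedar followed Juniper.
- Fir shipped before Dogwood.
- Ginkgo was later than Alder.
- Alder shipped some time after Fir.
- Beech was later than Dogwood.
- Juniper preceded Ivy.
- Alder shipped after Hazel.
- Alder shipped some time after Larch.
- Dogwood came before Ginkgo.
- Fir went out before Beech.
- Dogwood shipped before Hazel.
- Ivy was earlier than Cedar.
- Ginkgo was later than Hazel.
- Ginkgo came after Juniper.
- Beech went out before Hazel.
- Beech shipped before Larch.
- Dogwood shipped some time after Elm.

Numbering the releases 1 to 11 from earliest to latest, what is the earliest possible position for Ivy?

Alder, Beech, Dogwood, Elm, Fir, Hazel, Juniper, and Larch must all come before Ivy — 8 forced predecessors.
Nothing else is forced ahead of Ivy, so its earliest slot is position 8 + 1 = 9.

9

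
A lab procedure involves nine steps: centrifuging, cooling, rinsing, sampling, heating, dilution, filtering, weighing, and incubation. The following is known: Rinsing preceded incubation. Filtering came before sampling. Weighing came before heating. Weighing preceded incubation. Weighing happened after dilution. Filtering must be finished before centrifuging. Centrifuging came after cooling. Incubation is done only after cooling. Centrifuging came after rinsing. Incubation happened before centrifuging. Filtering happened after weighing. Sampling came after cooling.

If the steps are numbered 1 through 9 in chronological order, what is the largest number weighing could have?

Weighing must come before centrifuging, filtering, heating, incubation, and sampling — 5 steps forced after it.
Everything else can be placed before weighing in some valid order, so weighing can sit as late as position 9 − 5 = 4.

4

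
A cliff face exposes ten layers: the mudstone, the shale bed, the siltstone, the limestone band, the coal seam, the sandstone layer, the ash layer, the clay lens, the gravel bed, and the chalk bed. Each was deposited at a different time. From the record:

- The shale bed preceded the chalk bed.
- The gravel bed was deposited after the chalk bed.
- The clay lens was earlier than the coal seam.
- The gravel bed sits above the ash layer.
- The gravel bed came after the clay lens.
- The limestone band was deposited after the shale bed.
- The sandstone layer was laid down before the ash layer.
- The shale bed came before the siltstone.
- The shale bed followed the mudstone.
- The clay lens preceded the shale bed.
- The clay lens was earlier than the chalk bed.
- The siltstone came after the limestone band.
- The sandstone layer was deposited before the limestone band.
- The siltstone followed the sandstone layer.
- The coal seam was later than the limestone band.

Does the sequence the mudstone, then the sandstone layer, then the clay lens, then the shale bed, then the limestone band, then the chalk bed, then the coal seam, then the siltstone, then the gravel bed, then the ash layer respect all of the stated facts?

The constraints require the ash layer before the gravel bed, but in the proposed sequence the gravel bed appears ahead of the ash layer. That one violation is enough.

no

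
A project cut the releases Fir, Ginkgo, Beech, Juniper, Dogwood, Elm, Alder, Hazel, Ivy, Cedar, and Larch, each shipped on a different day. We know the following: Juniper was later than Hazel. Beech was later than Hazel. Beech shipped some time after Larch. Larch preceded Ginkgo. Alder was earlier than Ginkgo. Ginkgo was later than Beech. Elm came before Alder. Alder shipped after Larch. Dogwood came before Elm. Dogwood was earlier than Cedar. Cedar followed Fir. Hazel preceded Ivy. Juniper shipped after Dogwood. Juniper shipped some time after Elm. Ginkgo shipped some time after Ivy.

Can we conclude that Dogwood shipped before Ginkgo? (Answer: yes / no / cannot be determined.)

Chain the constraints: Dogwood → Elm → Alder → Ginkgo. Each link is directly stated, so Dogwood comes before Ginkgo.

yes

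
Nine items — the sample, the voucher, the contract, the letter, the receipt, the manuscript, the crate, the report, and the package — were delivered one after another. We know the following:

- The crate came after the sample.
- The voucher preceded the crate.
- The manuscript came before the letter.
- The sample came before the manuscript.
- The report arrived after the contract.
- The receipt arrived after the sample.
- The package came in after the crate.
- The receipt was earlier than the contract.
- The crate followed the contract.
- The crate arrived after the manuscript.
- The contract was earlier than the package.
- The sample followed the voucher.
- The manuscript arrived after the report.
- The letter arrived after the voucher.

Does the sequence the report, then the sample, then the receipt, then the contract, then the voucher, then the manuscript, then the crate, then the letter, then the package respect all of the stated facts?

no

The constraints require the contract before the report, but in the proposed sequence the report appears ahead of the contract. That one violation is enough.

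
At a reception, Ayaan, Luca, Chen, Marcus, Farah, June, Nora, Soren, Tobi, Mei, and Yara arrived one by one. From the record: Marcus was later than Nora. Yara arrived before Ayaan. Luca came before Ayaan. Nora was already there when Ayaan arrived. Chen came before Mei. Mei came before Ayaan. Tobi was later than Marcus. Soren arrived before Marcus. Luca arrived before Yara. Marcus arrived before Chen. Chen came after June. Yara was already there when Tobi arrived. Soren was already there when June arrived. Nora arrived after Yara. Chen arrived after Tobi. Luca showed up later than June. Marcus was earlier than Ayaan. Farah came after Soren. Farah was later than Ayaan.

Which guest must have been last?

Every other guest has a chain of constraints placing them before Farah, so Farah is last.

Farah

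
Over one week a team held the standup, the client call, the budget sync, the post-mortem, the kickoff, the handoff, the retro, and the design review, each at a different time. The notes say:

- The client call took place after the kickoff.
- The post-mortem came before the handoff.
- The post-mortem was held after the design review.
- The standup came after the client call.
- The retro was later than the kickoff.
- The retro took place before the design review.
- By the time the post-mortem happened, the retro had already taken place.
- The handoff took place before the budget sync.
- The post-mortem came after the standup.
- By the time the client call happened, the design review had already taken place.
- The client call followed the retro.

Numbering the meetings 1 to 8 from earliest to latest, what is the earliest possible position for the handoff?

The client call, the design review, the kickoff, the post-mortem, the retro, and the standup must all come before the handoff — 6 forced predecessors.
Nothing else is forced ahead of the handoff, so its earliest slot is position 6 + 1 = 7.

7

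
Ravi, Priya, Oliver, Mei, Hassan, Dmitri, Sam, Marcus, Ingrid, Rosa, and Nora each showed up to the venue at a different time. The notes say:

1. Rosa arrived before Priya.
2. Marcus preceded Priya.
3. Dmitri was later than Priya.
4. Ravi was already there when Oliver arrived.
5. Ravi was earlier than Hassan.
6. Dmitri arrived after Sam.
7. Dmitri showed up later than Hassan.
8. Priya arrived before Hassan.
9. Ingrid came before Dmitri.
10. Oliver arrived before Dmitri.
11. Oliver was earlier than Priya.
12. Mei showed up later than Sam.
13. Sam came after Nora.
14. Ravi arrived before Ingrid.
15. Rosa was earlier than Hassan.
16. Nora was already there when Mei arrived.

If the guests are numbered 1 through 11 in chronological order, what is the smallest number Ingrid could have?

2

Ravi must come before Ingrid — 1 forced predecessor.
Nothing else is forced ahead of Ingrid, so their earliest slot is position 1 + 1 = 2.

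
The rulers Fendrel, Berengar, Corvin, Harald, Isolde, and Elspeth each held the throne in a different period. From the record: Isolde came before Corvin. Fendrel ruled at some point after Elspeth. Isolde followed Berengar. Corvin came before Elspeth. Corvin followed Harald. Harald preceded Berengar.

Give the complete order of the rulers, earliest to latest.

The constraints fix every adjacent pair, so only one ordering works:
Harald → Berengar → Isolde → Corvin → Elspeth → Fendrel.

Harald, Berengar, Isolde, Corvin, Elspeth, Fendrel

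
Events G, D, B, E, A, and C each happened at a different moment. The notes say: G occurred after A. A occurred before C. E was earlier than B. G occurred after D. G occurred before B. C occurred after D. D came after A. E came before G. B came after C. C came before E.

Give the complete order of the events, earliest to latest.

A, D, C, E, G, B

The constraints fix every adjacent pair, so only one ordering works:
A → D → C → E → G → B.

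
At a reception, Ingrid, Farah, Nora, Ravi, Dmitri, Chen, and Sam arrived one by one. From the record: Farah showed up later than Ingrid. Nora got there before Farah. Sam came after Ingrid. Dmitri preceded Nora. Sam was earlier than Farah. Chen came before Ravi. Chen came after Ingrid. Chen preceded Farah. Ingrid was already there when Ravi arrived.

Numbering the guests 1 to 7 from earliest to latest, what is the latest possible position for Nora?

Nora must come before Farah — 1 guest forced after them.
Everything else can be placed before Nora in some valid order, so Nora can sit as late as position 7 − 1 = 6.

6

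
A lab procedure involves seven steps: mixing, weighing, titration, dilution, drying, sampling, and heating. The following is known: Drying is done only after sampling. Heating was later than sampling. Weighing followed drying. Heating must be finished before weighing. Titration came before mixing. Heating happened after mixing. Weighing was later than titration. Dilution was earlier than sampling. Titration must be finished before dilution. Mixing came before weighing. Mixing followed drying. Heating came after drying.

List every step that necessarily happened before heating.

dilution, drying, mixing, sampling, titration

Directly stated before heating: drying, mixing, and sampling.
Dilution reaches heating via dilution → sampling → heating.
Titration reaches heating via titration → mixing → heating.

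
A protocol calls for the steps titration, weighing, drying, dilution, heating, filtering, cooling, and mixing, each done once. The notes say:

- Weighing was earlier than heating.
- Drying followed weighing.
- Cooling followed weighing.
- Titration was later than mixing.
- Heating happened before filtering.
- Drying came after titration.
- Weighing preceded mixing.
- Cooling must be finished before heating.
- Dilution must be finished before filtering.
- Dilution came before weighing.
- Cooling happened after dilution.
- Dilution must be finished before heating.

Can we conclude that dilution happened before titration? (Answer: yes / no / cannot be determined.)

Chain the constraints: dilution → weighing → mixing → titration. Each link is directly stated, so dilution comes before titration.

yes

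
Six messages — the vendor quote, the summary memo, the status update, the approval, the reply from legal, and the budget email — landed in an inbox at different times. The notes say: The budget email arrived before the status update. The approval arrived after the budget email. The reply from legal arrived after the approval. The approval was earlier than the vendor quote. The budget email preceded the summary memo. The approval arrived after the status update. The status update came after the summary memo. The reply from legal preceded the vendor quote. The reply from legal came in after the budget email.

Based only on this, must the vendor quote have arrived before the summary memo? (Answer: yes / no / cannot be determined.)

Tracing the constraints gives the summary memo → the status update → the approval → the vendor quote, so the summary memo must come before the vendor quote.
That means the vendor quote cannot be before the summary memo.

no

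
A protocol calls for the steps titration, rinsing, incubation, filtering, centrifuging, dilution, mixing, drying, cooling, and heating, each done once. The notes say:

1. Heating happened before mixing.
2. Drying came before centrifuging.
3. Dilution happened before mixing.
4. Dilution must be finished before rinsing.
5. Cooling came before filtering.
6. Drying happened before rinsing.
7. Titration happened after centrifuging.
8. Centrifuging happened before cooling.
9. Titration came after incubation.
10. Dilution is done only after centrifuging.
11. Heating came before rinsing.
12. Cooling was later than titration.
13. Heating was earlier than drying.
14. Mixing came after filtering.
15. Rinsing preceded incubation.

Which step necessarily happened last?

Every other step has a chain of constraints placing it before mixing, so mixing is last.

mixing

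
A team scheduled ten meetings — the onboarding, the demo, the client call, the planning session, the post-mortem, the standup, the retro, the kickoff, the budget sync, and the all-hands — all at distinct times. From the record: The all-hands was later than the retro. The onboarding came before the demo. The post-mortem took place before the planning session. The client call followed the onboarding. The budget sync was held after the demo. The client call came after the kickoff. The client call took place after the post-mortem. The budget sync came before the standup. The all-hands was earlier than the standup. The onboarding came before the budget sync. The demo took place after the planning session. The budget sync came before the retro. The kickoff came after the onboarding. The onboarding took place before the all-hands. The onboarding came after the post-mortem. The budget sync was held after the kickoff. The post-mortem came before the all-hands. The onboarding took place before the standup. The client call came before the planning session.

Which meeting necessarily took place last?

the standup

Every other meeting has a chain of constraints placing it before the standup, so the standup is last.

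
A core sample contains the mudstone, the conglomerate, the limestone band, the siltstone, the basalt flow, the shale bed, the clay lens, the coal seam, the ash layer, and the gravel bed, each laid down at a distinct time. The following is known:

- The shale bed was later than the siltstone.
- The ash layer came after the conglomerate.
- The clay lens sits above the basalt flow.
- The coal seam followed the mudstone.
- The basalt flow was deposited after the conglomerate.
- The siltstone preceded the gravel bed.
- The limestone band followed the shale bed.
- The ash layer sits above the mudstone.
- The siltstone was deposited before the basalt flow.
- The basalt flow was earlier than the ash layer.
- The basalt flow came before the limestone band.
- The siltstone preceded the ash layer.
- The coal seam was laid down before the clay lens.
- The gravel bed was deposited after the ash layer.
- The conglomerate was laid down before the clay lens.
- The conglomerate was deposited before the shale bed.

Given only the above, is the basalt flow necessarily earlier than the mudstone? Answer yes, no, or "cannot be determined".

cannot be determined

No chain of stated constraints runs from the basalt flow to the mudstone, and none runs from the mudstone to the basalt flow either.
So the relative order of the basalt flow and the mudstone is not fixed by the given facts.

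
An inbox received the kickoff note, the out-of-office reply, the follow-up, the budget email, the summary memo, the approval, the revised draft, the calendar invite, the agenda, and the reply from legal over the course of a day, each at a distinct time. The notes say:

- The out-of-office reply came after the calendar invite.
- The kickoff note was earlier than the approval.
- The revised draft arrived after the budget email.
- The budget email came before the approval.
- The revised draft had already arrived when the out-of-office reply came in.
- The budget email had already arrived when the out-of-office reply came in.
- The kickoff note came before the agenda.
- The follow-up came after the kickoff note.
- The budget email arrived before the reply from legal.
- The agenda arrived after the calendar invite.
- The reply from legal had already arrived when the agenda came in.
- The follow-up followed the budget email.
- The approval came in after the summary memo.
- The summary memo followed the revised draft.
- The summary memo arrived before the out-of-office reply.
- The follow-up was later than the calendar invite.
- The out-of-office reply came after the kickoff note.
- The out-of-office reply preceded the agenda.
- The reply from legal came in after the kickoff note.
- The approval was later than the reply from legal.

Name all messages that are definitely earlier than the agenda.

the budget email, the calendar invite, the kickoff note, the out-of-office reply, the reply from legal, the revised draft, the summary memo

Directly stated before the agenda: the calendar invite, the kickoff note, the out-of-office reply, and the reply from legal.
The budget email reaches the agenda via the budget email → the reply from legal → the agenda.
The revised draft reaches the agenda via the revised draft → the out-of-office reply → the agenda.
The summary memo reaches the agenda via the summary memo → the out-of-office reply → the agenda.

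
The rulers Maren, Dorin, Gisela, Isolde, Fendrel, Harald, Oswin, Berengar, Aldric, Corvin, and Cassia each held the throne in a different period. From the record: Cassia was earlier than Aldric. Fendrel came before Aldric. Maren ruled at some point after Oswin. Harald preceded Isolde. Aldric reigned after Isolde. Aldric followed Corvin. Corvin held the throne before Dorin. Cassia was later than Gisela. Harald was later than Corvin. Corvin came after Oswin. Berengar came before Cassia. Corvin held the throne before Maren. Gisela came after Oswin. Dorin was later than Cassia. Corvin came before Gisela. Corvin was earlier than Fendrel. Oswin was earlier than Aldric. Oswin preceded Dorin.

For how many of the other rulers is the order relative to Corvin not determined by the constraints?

1

Forced before Corvin: Oswin; forced after Corvin: Aldric, Cassia, Dorin, Fendrel, Gisela, Harald, Isolde, and Maren.
That leaves Berengar with no forced order relative to Corvin — 1.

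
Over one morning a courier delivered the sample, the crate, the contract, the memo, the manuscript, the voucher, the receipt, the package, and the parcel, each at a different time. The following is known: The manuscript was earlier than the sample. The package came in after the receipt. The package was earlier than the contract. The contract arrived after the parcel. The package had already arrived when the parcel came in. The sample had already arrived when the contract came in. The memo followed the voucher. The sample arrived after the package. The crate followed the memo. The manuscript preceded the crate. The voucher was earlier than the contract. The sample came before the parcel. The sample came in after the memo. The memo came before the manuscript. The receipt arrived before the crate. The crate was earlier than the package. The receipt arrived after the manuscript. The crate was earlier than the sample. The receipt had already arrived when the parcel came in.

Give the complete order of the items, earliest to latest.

The constraints fix every adjacent pair, so only one ordering works:
the voucher → the memo → the manuscript → the receipt → the crate → the package → the sample → the parcel → the contract.

the voucher, the memo, the manuscript, the receipt, the crate, the package, the sample, the parcel, the contract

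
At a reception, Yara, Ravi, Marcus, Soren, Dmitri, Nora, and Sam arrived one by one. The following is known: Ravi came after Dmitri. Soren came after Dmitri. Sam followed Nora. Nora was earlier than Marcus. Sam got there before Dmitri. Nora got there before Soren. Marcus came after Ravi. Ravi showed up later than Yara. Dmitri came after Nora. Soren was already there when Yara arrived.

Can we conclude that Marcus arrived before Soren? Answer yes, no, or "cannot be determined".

no

Tracing the constraints gives Soren → Yara → Ravi → Marcus, so Soren must come before Marcus.
That means Marcus cannot be before Soren.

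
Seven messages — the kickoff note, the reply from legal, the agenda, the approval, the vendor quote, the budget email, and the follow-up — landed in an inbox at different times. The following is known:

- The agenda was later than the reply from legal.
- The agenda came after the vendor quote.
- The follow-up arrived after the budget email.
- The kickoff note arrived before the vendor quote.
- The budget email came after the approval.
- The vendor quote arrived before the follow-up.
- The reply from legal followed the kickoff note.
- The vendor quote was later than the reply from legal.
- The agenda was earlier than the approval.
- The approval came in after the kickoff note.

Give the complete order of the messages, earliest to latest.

The constraints fix every adjacent pair, so only one ordering works:
the kickoff note → the reply from legal → the vendor quote → the agenda → the approval → the budget email → the follow-up.

the kickoff note, the reply from legal, the vendor quote, the agenda, the approval, the budget email, the follow-up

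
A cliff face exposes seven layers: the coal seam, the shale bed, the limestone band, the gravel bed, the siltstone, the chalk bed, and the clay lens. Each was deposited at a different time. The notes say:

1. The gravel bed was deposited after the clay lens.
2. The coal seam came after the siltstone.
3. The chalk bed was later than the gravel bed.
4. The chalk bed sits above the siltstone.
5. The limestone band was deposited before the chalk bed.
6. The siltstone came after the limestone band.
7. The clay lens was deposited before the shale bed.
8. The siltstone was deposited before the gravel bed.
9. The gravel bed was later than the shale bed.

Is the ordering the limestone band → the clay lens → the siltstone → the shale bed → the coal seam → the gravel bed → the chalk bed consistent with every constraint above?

Check each stated constraint against the proposed order — e.g. the siltstone is ahead of the chalk bed; the limestone band is ahead of the chalk bed. Every pair is in the required order; nothing is violated.

yes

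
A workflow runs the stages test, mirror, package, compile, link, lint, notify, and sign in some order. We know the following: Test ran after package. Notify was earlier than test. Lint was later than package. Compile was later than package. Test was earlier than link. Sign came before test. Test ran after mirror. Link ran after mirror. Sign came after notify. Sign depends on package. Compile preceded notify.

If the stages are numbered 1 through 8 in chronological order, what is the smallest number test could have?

Compile, mirror, notify, package, and sign must all come before test — 5 forced predecessors.
Nothing else is forced ahead of test, so its earliest slot is position 5 + 1 = 6.

6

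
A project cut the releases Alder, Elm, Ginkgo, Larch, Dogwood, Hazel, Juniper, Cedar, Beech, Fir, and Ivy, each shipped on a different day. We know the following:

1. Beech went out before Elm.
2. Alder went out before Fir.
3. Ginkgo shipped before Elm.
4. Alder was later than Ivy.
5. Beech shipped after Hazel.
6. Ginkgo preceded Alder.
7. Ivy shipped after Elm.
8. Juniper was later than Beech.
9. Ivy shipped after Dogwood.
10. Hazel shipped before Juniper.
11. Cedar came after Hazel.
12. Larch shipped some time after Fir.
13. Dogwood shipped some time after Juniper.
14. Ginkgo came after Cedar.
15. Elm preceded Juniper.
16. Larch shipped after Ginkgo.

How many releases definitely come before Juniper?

5

Directly stated before Juniper: Beech, Elm, and Hazel.
Cedar reaches Juniper via Cedar → Ginkgo → Elm → Juniper.
Ginkgo reaches Juniper via Ginkgo → Elm → Juniper.
That's Beech, Cedar, Elm, Ginkgo, and Hazel — 5 in all.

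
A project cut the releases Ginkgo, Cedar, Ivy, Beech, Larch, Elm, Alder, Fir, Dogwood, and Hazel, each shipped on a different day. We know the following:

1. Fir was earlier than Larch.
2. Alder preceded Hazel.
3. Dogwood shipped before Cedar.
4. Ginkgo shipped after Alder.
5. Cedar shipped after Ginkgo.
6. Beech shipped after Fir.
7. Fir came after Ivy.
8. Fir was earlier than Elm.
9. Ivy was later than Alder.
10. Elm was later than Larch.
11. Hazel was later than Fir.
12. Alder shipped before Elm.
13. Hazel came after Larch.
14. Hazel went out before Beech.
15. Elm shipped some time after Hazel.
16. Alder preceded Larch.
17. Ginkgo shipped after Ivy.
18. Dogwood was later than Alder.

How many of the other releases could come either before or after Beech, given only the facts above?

Forced before Beech: Alder, Fir, Hazel, Ivy, and Larch.
That leaves Cedar, Dogwood, Elm, and Ginkgo with no forced order relative to Beech — 4.

4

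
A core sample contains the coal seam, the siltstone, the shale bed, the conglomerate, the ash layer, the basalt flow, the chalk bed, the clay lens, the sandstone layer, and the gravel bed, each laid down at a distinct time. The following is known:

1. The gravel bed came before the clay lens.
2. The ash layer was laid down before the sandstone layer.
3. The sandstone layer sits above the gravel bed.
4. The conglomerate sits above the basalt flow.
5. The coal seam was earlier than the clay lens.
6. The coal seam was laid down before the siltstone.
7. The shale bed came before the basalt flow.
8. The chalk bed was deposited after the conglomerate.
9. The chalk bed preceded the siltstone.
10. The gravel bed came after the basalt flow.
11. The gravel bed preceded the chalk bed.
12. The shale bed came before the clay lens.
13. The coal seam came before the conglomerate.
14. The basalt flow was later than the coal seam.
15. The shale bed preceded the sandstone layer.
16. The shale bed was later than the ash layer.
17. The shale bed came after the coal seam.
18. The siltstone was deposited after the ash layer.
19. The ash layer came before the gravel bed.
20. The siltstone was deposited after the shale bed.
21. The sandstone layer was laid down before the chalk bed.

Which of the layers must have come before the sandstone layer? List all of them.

the ash layer, the basalt flow, the coal seam, the gravel bed, the shale bed

Directly stated before the sandstone layer: the ash layer, the gravel bed, and the shale bed.
The basalt flow reaches the sandstone layer via the basalt flow → the gravel bed → the sandstone layer.
The coal seam reaches the sandstone layer via the coal seam → the shale bed → the sandstone layer.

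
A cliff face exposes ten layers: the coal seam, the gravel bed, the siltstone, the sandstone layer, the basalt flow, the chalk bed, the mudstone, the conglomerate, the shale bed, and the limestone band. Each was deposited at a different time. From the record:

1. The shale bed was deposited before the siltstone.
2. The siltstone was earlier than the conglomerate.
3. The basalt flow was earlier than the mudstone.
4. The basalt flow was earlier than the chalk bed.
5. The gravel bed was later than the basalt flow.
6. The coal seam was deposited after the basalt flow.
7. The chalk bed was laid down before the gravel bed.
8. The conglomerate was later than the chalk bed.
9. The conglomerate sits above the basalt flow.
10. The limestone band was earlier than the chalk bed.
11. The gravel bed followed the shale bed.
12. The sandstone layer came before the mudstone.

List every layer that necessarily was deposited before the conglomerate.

the basalt flow, the chalk bed, the limestone band, the shale bed, the siltstone

Directly stated before the conglomerate: the basalt flow, the chalk bed, and the siltstone.
The limestone band reaches the conglomerate via the limestone band → the chalk bed → the conglomerate.
The shale bed reaches the conglomerate via the shale bed → the siltstone → the conglomerate.
No chain forces the mudstone (or any of the others) ahead of the conglomerate.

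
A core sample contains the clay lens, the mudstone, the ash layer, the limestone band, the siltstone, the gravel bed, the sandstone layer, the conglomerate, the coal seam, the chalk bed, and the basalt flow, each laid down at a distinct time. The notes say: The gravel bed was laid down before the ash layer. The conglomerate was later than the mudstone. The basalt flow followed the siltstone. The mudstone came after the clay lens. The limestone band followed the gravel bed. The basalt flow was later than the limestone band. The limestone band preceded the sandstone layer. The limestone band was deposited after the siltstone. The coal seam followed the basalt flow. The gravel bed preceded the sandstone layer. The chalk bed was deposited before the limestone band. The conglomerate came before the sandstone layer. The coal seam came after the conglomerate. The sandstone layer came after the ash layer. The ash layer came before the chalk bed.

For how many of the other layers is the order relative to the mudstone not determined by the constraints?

6

Forced before the mudstone: the clay lens; forced after the mudstone: the coal seam, the conglomerate, and the sandstone layer.
That leaves the ash layer, the basalt flow, the chalk bed, the gravel bed, the limestone band, and the siltstone with no forced order relative to the mudstone — 6.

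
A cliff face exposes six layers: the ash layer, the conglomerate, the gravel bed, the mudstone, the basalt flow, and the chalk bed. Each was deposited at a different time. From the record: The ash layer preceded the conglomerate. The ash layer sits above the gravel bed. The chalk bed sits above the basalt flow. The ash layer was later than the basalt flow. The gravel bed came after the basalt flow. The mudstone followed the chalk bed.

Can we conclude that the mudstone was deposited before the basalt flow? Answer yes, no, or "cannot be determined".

no

Tracing the constraints gives the basalt flow → the chalk bed → the mudstone, so the basalt flow must come before the mudstone.
That means the mudstone cannot be before the basalt flow.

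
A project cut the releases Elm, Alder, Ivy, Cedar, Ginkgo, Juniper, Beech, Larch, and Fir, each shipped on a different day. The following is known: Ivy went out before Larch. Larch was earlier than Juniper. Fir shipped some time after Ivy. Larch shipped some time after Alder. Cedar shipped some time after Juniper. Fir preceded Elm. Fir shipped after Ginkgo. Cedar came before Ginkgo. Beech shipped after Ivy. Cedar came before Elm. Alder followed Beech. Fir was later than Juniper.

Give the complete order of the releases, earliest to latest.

Ivy, Beech, Alder, Larch, Juniper, Cedar, Ginkgo, Fir, Elm

The constraints fix every adjacent pair, so only one ordering works:
Ivy → Beech → Alder → Larch → Juniper → Cedar → Ginkgo → Fir → Elm.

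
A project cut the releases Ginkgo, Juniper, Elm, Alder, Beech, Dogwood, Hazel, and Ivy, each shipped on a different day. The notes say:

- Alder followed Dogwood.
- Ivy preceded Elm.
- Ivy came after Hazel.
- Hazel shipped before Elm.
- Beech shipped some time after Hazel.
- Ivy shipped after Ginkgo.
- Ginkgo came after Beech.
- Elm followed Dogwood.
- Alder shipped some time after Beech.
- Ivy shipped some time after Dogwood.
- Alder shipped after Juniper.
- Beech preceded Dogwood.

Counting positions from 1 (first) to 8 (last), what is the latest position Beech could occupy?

Beech must come before Alder, Dogwood, Elm, Ginkgo, and Ivy — 5 releases forced after it.
Everything else can be placed before Beech in some valid order, so Beech can sit as late as position 8 − 5 = 3.

3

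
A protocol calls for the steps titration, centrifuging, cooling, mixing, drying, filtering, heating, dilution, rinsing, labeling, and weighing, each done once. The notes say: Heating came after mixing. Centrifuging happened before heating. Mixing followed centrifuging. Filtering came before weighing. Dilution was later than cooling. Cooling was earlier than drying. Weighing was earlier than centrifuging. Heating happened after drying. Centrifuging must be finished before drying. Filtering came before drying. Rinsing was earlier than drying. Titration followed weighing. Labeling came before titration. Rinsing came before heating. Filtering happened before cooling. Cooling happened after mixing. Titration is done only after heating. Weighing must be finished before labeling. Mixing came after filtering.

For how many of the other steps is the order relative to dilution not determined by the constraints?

Forced before dilution: centrifuging, cooling, filtering, mixing, and weighing.
That leaves drying, heating, labeling, rinsing, and titration with no forced order relative to dilution — 5.

5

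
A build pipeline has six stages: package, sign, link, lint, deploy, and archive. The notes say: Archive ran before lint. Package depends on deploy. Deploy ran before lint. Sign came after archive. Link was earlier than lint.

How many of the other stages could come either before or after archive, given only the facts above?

3

Forced after archive: lint and sign.
That leaves deploy, link, and package with no forced order relative to archive — 3.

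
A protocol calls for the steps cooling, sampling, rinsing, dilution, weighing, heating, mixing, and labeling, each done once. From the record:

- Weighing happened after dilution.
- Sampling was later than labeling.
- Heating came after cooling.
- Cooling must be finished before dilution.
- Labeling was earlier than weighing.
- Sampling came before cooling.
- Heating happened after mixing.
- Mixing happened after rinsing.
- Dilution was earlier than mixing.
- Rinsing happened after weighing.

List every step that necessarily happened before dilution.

Directly stated before dilution: cooling.
Labeling reaches dilution via labeling → sampling → cooling → dilution.
Sampling reaches dilution via sampling → cooling → dilution.
No chain forces heating (or any of the others) ahead of dilution.

cooling, labeling, sampling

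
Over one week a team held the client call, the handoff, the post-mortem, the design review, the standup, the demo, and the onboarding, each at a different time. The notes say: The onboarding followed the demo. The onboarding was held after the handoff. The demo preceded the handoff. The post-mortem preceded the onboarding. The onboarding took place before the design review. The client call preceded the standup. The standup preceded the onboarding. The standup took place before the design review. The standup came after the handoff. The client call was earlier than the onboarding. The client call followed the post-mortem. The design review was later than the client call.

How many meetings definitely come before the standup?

4

Directly stated before the standup: the client call and the handoff.
The demo reaches the standup via the demo → the handoff → the standup.
The post-mortem reaches the standup via the post-mortem → the client call → the standup.
That's the client call, the demo, the handoff, and the post-mortem — 4 in all.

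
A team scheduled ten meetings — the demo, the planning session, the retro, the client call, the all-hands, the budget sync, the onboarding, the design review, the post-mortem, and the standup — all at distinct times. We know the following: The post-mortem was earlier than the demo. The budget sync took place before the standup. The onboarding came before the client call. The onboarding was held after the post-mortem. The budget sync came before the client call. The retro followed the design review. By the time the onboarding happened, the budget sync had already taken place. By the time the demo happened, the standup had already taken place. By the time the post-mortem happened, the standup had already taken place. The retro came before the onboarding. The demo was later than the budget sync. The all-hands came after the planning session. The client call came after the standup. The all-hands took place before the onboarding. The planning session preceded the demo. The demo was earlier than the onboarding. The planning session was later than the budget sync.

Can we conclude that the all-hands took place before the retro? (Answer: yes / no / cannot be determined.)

cannot be determined

No chain of stated constraints runs from the all-hands to the retro, and none runs from the retro to the all-hands either.
So the relative order of the all-hands and the retro is not fixed by the given facts.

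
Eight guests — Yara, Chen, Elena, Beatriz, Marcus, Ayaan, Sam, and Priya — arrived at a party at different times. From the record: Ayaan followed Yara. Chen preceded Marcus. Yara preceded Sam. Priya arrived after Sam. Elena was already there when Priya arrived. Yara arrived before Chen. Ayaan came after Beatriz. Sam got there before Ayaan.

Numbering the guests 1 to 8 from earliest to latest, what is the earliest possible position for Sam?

Yara must come before Sam — 1 forced predecessor.
Nothing else is forced ahead of Sam, so their earliest slot is position 1 + 1 = 2.

2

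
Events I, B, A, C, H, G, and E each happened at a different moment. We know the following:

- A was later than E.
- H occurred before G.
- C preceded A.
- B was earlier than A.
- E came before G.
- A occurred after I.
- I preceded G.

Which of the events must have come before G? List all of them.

Directly stated before G: E, H, and I.
No chain forces A (or any of the others) ahead of G.

E, H, I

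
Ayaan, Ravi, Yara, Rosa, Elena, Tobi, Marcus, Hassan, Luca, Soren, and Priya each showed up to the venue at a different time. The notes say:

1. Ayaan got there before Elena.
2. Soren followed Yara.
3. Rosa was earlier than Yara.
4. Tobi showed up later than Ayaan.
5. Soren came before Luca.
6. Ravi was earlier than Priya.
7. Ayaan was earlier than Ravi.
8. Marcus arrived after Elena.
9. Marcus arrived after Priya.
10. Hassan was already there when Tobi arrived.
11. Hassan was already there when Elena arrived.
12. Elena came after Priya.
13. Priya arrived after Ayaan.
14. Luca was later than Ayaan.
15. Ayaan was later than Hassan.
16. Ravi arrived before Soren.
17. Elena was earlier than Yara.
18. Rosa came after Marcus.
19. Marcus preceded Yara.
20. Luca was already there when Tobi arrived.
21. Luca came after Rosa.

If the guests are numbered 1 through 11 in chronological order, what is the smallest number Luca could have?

10

Ayaan, Elena, Hassan, Marcus, Priya, Ravi, Rosa, Soren, and Yara must all come before Luca — 9 forced predecessors.
Nothing else is forced ahead of Luca, so their earliest slot is position 9 + 1 = 10.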